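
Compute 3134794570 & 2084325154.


0b10111010110110010010101101001010 & 0b1111100001111000100011100100010 = 0b111000000110000000001100000010 = 941097730

941097730


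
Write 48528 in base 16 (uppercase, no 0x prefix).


48528 = BD90 hex

BD90


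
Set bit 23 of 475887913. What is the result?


475887913 | (1 << 23) = 475887913 | 8388608 = 484276521

484276521


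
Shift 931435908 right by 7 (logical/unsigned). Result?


0b110111100001001001010110000100 >> 7 = 0b11011110000100100101011 = 7276843

7276843


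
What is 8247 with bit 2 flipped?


8247 ^ (1 << 2) = 8247 ^ 4 = 8243

8243


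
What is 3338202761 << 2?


0b11000110111110001110111010001001 << 2 = 0b1100011011111000111011101000100100 = 13352811044

13352811044


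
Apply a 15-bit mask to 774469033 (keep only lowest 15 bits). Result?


774469033 & 32767 = 30121

30121


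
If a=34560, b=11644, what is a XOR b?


34560 ^ 11644 = 43644

43644


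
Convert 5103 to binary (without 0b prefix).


5103 = 1001111101111 in binary

1001111101111


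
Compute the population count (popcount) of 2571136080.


0b10011001010000000110110001010000 has 11 set bits

11


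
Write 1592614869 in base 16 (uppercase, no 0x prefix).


1592614869 = 5EED5FD5 hex

5EED5FD5


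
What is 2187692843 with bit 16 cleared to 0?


2187692843 & ~(1 << 16) = 2187627307

2187627307


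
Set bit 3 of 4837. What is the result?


4837 | (1 << 3) = 4837 | 8 = 4845

4845


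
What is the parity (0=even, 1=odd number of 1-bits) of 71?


0b1000111 has 4 ones => parity 0

0


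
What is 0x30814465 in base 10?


30814465 hex = 813778021 decimal

813778021


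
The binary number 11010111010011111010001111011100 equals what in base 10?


11010111010011111010001111011100 in decimal = 3612320732

3612320732


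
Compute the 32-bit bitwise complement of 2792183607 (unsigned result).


~0b10100110011011010101011100110111 = 0b1011001100100101010100011001000 = 1502783688 (32-bit unsigned)

1502783688


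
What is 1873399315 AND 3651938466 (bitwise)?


0b1101111101010011100111000010011 & 0b11011001101011000010100010100010 = 0b1001001101010000000100000000010 = 1235748866

1235748866


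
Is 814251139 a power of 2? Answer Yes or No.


0b110000100010000111110010000011. Multiple bits set => No

No


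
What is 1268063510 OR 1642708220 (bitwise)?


0b1001011100101010001110100010110 | 0b1100001111010011011110011111100 = 0b1101011111111011011110111111110 = 1811791358

1811791358


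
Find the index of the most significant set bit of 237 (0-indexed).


0b11101101. Highest set bit at position 7

7


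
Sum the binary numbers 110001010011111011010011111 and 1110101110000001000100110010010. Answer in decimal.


110001010011111011010011111 + 1110101110000001000100110010010 = 1111011111010101000000000110001 = 2078965809

2078965809


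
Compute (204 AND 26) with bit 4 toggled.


Step 1: 204 & 26 = 8
Step 2: 8 ^ (1 << 4) = 8 ^ 16 = 24

24


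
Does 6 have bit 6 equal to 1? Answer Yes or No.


0b110, bit 6 = 0. No

No


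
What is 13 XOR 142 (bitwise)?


0b1101 ^ 0b10001110 = 0b10000011 = 131

131


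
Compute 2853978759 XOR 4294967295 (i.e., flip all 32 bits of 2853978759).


2853978759 ^ 4294967295 = 1440988536

1440988536


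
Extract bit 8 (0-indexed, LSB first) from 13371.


0b11010000111011, position 8 = 0

0


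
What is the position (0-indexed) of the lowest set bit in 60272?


0b1110101101110000. Lowest set bit at position 4

4


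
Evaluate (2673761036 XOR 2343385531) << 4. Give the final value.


Step 1: 2673761036 ^ 2343385531 = 351494839
Step 2: 351494839 << 4 = 5623917424

5623917424


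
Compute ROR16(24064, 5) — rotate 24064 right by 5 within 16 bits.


Rotate 0b101111000000000 right by 5 (16-bit) = 0b1011110000 = 752

752


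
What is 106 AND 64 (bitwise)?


0b1101010 & 0b1000000 = 0b1000000 = 64

64


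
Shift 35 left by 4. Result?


0b100011 << 4 = 0b1000110000 = 560

560


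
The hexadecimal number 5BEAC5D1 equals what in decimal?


5BEAC5D1 hex = 1542112721 decimal

1542112721


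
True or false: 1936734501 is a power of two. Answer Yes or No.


0b1110011011100000011100100100101. Multiple bits set => No

No


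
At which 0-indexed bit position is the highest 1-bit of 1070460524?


0b111111110011011110111001101100. Highest set bit at position 29

29


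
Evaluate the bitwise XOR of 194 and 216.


0b11000010 ^ 0b11011000 = 0b11010 = 26

26


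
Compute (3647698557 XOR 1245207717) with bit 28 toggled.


Step 1: 3647698557 ^ 1245207717 = 2471701208
Step 2: 2471701208 ^ (1 << 28) = 2471701208 ^ 268435456 = 2203265752

2203265752


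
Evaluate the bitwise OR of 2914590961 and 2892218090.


0b10101101101110010010000011110001 | 0b10101100011000111011111011101010 = 0b10101101111110111011111011111011 = 2918956795

2918956795


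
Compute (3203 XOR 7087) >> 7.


Step 1: 3203 ^ 7087 = 5932
Step 2: 5932 >> 7 = 46

46


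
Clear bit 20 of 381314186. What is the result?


381314186 & ~(1 << 20) = 380265610

380265610


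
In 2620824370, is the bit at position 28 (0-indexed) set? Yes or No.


0b10011100001101101001101100110010, bit 28 = 1. Yes

Yes


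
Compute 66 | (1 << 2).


66 | (1 << 2) = 66 | 4 = 70

70


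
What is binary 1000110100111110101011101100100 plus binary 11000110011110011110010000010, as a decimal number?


1000110100111110101011101100100 + 11000110011110011110010000010 = 1011111011011101001001111100110 = 1601082342

1601082342


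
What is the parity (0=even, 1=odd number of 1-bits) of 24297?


0b101111011101001 has 10 ones => parity 0

0


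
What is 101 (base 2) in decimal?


101 in decimal = 5

5


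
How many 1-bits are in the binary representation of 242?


0b11110010 has 5 set bits

5


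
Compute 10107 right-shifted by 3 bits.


0b10011101111011 >> 3 = 0b10011101111 = 1263

1263


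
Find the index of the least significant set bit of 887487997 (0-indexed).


0b110100111001011111110111111101. Lowest set bit at position 0

0


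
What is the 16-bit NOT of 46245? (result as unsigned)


~0b1011010010100101 = 0b100101101011010 = 19290 (16-bit unsigned)

19290


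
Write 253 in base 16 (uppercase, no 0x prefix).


253 = FD hex

FD


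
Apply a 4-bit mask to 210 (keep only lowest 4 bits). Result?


210 & 15 = 2

2


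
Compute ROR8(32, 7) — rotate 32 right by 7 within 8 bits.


Rotate 0b100000 right by 7 (8-bit) = 0b1000000 = 64

64


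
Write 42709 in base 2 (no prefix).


42709 = 1010011011010101 in binary

1010011011010101


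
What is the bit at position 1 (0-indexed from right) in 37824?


0b1001001111000000, position 1 = 0

0


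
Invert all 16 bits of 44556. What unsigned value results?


44556 ^ 65535 = 20979

20979


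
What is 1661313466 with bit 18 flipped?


1661313466 ^ (1 << 18) = 1661313466 ^ 262144 = 1661051322

1661051322


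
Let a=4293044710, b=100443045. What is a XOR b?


4293044710 ^ 100443045 = 4196272707

4196272707


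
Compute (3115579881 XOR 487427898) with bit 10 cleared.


Step 1: 3115579881 ^ 487427898 = 2763945683
Step 2: 2763945683 & ~(1 << 10) = 2763944659

2763944659


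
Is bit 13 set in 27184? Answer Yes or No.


0b110101000110000, bit 13 = 1. Yes

Yes


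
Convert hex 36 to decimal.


36 hex = 54 decimal

54


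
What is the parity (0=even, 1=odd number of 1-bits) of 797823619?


0b101111100011011101001010000011 has 16 ones => parity 0

0


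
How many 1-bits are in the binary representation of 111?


0b1101111 has 6 set bits

6


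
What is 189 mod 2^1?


189 & 1 = 1

1


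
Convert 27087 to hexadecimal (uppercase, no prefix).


27087 = 69CF hex

69CF


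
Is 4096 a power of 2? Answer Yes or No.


0b1000000000000. Only one bit set => Yes

Yes


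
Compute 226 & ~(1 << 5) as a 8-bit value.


226 & ~(1 << 5) = 194

194


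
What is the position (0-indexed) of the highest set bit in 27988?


0b110110101010100. Highest set bit at position 14

14


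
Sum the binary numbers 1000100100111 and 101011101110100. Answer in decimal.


1000100100111 + 101011101110100 = 110100010011011 = 26779

26779


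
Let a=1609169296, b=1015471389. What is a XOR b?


1609169296 ^ 1015471389 = 1668228237

1668228237


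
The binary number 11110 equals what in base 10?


11110 in decimal = 30

30


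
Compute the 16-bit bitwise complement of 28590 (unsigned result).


~0b110111110101110 = 0b1001000001010001 = 36945 (16-bit unsigned)

36945


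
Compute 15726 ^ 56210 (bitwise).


0b11110101101110 ^ 0b1101101110010010 = 0b1110011011111100 = 59132

59132


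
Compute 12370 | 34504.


0b11000001010010 | 0b1000011011001000 = 0b1011011011011010 = 46810

46810


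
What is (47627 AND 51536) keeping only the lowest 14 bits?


Step 1: 47627 & 51536 = 34816
Step 2: 34816 & 16383 = 2048

2048


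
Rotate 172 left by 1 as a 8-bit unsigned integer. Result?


Rotate 0b10101100 left by 1 (8-bit) = 0b1011001 = 89

89


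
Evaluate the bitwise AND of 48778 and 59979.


0b1011111010001010 & 0b1110101001001011 = 0b1010101000001010 = 43530

43530


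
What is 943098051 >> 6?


0b111000001101101000100011000011 >> 6 = 0b111000001101101000100011 = 14735907

14735907


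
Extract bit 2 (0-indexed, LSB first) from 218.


0b11011010, position 2 = 0

0


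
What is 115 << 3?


0b1110011 << 3 = 0b1110011000 = 920

920


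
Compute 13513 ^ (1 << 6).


13513 ^ (1 << 6) = 13513 ^ 64 = 13449

13449


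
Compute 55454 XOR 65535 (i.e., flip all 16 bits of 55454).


55454 ^ 65535 = 10081

10081


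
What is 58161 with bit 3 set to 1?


58161 | (1 << 3) = 58161 | 8 = 58169

58169


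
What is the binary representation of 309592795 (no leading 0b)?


309592795 = 10010011101000000001011011011 in binary

10010011101000000001011011011


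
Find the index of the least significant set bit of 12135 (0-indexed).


0b10111101100111. Lowest set bit at position 0

0


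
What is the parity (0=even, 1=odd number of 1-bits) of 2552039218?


0b10011000000111010000011100110010 has 13 ones => parity 1

1


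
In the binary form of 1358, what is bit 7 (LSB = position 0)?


0b10101001110, position 7 = 0

0


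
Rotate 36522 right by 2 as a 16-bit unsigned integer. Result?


Rotate 0b1000111010101010 right by 2 (16-bit) = 0b1010001110101010 = 41898

41898


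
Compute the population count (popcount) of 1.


0b1 has 1 set bits

1


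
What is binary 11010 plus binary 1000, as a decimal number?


11010 + 1000 = 100010 = 34

34


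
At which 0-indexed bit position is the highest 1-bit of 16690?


0b100000100110010. Highest set bit at position 14

14


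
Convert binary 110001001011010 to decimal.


110001001011010 in decimal = 25178

25178


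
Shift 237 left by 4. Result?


0b11101101 << 4 = 0b111011010000 = 3792

3792


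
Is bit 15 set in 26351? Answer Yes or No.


0b110011011101111, bit 15 = 0. No

No


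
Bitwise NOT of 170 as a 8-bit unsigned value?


~0b10101010 = 0b1010101 = 85 (8-bit unsigned)

85


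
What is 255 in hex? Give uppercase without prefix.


255 = FF hex

FF


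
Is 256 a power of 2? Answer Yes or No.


0b100000000. Only one bit set => Yes

Yes


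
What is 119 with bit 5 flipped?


119 ^ (1 << 5) = 119 ^ 32 = 87

87


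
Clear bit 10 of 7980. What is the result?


7980 & ~(1 << 10) = 6956

6956


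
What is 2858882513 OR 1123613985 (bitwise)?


0b10101010011001110001010111010001 | 0b1000010111110001111110100100001 = 0b11101010111111111111110111110001 = 3942645233

3942645233


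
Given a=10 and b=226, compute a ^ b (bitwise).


10 ^ 226 = 232

232


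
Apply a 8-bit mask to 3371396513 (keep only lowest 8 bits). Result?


3371396513 & 255 = 161

161


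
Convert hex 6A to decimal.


6A hex = 106 decimal

106


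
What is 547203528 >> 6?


0b100000100111011010100111001000 >> 6 = 0b100000100111011010100111 = 8550055

8550055


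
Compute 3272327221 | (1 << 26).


3272327221 | (1 << 26) = 3272327221 | 67108864 = 3339436085

3339436085


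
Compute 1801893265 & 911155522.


0b1101011011001101011010110010001 & 0b110110010011110010000101000010 = 0b100010010001100010000100000000 = 575021312

575021312


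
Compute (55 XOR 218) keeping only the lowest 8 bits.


Step 1: 55 ^ 218 = 237
Step 2: 237 & 255 = 237

237


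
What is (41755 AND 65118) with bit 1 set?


Step 1: 41755 & 65118 = 41498
Step 2: 41498 | (1 << 1) = 41498 | 2 = 41498

41498


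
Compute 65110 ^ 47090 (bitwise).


0b1111111001010110 ^ 0b1011011111110010 = 0b100100110100100 = 18852

18852


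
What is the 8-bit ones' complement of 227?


227 ^ 255 = 28

28


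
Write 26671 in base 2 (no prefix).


26671 = 110100000101111 in binary

110100000101111


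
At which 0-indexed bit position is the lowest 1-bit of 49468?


0b1100000100111100. Lowest set bit at position 2

2


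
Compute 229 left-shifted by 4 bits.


0b11100101 << 4 = 0b111001010000 = 3664

3664


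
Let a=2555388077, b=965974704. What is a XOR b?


2555388077 ^ 965974704 = 2713958941

2713958941


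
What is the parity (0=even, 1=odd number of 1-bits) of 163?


0b10100011 has 4 ones => parity 0

0


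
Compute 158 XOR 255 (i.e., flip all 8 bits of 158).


158 ^ 255 = 97

97


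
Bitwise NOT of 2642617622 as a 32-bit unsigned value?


~0b10011101100000110010010100010110 = 0b1100010011111001101101011101001 = 1652349673 (32-bit unsigned)

1652349673


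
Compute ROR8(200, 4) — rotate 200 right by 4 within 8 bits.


Rotate 0b11001000 right by 4 (8-bit) = 0b10001100 = 140

140


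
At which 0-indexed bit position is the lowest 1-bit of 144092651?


0b1000100101101010110111101011. Lowest set bit at position 0

0


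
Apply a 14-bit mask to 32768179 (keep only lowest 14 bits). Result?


32768179 & 16383 = 179

179


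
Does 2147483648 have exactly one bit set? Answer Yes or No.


0b10000000000000000000000000000000. Only one bit set => Yes

Yes


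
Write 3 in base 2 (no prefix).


3 = 11 in binary

11


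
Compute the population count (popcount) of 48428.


0b1011110100101100 has 9 set bits

9


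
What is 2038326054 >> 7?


0b1111001011111100110001100100110 >> 7 = 0b111100101111110011000110 = 15924422

15924422


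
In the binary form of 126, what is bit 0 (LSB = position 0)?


0b1111110, position 0 = 0

0


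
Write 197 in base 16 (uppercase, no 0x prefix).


197 = C5 hex

C5


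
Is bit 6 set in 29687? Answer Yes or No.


0b111001111110111, bit 6 = 1. Yes

Yes


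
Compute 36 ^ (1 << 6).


36 ^ (1 << 6) = 36 ^ 64 = 100

100


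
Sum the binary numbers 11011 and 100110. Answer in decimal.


11011 + 100110 = 1000001 = 65

65


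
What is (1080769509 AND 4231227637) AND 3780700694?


Step 1: 1080769509 & 4231227637 = 1076046053
Step 2: 1076046053 & 3780700694 = 1073752068

1073752068


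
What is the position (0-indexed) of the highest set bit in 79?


0b1001111. Highest set bit at position 6

6


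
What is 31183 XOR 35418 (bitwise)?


0b111100111001111 ^ 0b1000101001011010 = 0b1111001110010101 = 62357

62357


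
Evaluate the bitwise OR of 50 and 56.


0b110010 | 0b111000 = 0b111010 = 58

58


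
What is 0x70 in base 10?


70 hex = 112 decimal

112


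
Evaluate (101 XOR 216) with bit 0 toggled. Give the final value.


Step 1: 101 ^ 216 = 189
Step 2: 189 ^ (1 << 0) = 189 ^ 1 = 188

188


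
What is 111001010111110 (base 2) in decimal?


111001010111110 in decimal = 29374

29374


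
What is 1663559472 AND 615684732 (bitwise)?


0b1100011001001111110011100110000 & 0b100100101100101001101001111100 = 0b100000001000101000001000110000 = 539132464

539132464


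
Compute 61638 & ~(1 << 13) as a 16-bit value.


61638 & ~(1 << 13) = 53446

53446


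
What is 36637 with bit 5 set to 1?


36637 | (1 << 5) = 36637 | 32 = 36669

36669


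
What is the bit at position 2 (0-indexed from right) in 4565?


0b1000111010101, position 2 = 1

1


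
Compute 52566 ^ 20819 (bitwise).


0b1100110101010110 ^ 0b101000101010011 = 0b1001110000000101 = 39941

39941


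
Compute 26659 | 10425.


0b110100000100011 | 0b10100010111001 = 0b110100010111011 = 26811

26811


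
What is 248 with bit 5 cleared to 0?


248 & ~(1 << 5) = 216

216


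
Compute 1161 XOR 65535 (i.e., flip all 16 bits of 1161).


1161 ^ 65535 = 64374

64374


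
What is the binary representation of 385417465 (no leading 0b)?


385417465 = 10110111110010000000011111001 in binary

10110111110010000000011111001


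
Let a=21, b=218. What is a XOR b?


21 ^ 218 = 207

207


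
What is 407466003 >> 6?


0b11000010010010111000000010011 >> 6 = 0b11000010010010111000000 = 6366656

6366656


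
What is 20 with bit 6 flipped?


20 ^ (1 << 6) = 20 ^ 64 = 84

84


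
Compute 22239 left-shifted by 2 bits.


0b101011011011111 << 2 = 0b10101101101111100 = 88956

88956


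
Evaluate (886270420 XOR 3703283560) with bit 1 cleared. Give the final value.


Step 1: 886270420 ^ 3703283560 = 3899193020
Step 2: 3899193020 & ~(1 << 1) = 3899193020

3899193020


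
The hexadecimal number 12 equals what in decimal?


12 hex = 18 decimal

18


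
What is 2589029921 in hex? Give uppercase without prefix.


2589029921 = 9A517621 hex

9A517621


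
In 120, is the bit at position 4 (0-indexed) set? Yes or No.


0b1111000, bit 4 = 1. Yes

Yes


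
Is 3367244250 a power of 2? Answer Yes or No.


0b11001000101101000001000111011010. Multiple bits set => No

No


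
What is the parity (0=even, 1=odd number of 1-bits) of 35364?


0b1000101000100100 has 5 ones => parity 1

1


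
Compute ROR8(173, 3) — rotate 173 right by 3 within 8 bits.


Rotate 0b10101101 right by 3 (8-bit) = 0b10110101 = 181

181


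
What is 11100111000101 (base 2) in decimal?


11100111000101 in decimal = 14789

14789


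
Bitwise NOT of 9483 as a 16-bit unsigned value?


~0b10010100001011 = 0b1101101011110100 = 56052 (16-bit unsigned)

56052


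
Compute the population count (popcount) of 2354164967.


0b10001100010100011011010011100111 has 16 set bits

16


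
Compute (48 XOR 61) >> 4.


Step 1: 48 ^ 61 = 13
Step 2: 13 >> 4 = 0

0


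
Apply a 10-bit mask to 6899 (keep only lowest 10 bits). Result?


6899 & 1023 = 755

755


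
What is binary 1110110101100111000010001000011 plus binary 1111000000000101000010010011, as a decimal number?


1110110101100111000010001000011 + 1111000000000101000010010011 = 10000101101100111101010011010110 = 2243155158

2243155158


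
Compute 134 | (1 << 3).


134 | (1 << 3) = 134 | 8 = 142

142


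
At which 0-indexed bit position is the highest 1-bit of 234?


0b11101010. Highest set bit at position 7

7


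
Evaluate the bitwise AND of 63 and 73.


0b111111 & 0b1001001 = 0b1001 = 9

9


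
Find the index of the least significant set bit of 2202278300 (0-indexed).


0b10000011010001000001100110011100. Lowest set bit at position 2

2


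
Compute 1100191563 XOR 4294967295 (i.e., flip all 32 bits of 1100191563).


1100191563 ^ 4294967295 = 3194775732

3194775732


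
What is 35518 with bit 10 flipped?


35518 ^ (1 << 10) = 35518 ^ 1024 = 36542

36542


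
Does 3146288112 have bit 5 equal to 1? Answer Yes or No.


0b10111011100010001000101111110000, bit 5 = 1. Yes

Yes


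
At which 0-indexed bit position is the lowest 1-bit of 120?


0b1111000. Lowest set bit at position 3

3


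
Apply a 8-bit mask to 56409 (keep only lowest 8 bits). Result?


56409 & 255 = 89

89


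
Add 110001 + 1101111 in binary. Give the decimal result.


110001 + 1101111 = 10100000 = 160

160


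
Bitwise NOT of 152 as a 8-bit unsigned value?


~0b10011000 = 0b1100111 = 103 (8-bit unsigned)

103


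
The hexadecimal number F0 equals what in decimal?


F0 hex = 240 decimal

240


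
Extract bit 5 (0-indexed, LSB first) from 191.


0b10111111, position 5 = 1

1


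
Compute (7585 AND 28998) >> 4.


Step 1: 7585 & 28998 = 4352
Step 2: 4352 >> 4 = 272

272


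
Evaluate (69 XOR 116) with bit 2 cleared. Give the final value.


Step 1: 69 ^ 116 = 49
Step 2: 49 & ~(1 << 2) = 49

49


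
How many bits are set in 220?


0b11011100 has 5 set bits

5


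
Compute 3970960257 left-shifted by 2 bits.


0b11101100101100000000101110000001 << 2 = 0b1110110010110000000010111000000100 = 15883841028

15883841028


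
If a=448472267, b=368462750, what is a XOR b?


448472267 ^ 368462750 = 256733013

256733013


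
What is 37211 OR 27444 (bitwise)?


0b1001000101011011 | 0b110101100110100 = 0b1111101101111111 = 64383

64383


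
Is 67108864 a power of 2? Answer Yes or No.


0b100000000000000000000000000. Only one bit set => Yes

Yes


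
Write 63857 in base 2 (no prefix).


63857 = 1111100101110001 in binary

1111100101110001


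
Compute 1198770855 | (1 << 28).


1198770855 | (1 << 28) = 1198770855 | 268435456 = 1467206311

1467206311


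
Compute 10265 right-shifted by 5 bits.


0b10100000011001 >> 5 = 0b101000000 = 320

320


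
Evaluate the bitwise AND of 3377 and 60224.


0b110100110001 & 0b1110101101000000 = 0b100100000000 = 2304

2304


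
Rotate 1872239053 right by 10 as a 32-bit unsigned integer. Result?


Rotate 0b1101111100110000001100111001101 right by 10 (32-bit) = 0b1110011010110111110011000000110 = 1935402502

1935402502


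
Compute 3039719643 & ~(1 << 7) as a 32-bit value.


3039719643 & ~(1 << 7) = 3039719515

3039719515


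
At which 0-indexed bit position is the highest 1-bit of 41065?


0b1010000001101001. Highest set bit at position 15

15


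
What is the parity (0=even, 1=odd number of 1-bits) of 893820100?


0b110101010001101001110011000100 has 14 ones => parity 0

0


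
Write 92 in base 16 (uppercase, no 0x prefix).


92 = 5C hex

5C


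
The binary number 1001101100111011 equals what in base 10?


1001101100111011 in decimal = 39739

39739


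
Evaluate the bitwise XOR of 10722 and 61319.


0b10100111100010 ^ 0b1110111110000111 = 0b1100011001100101 = 50789

50789


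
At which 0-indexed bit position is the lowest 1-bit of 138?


0b10001010. Lowest set bit at position 1

1


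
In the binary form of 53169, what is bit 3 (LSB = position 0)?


0b1100111110110001, position 3 = 0

0


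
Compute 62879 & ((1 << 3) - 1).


62879 & 7 = 7

7


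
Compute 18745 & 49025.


0b100100100111001 & 0b1011111110000001 = 0b100100000001 = 2305

2305


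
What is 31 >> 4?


0b11111 >> 4 = 0b1 = 1

1


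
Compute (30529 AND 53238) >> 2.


Step 1: 30529 & 53238 = 18240
Step 2: 18240 >> 2 = 4560

4560


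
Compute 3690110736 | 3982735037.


0b11011011111100101001111100010000 | 0b11101101011000111011011010111101 = 0b11111111111100111011111110111101 = 4294164413

4294164413


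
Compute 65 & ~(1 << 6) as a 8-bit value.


65 & ~(1 << 6) = 1

1


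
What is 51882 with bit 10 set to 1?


51882 | (1 << 10) = 51882 | 1024 = 52906

52906


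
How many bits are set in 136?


0b10001000 has 2 set bits

2


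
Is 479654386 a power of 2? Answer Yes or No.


0b11100100101101111000111110010. Multiple bits set => No

No


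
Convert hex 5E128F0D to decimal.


5E128F0D hex = 1578274573 decimal

1578274573


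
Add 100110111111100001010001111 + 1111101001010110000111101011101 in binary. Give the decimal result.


100110111111100001010001111 + 1111101001010110000111101011101 = 10000010000010101101000111101100 = 2181747180

2181747180


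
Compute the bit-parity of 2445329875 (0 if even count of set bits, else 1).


0b10010001110000001100010111010011 has 14 ones => parity 0

0


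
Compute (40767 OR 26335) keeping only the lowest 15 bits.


Step 1: 40767 | 26335 = 65535
Step 2: 65535 & 32767 = 32767

32767


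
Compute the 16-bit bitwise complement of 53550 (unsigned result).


~0b1101000100101110 = 0b10111011010001 = 11985 (16-bit unsigned)

11985


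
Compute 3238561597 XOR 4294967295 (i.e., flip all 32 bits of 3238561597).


3238561597 ^ 4294967295 = 1056405698

1056405698


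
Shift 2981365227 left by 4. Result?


0b10110001101101000000010111101011 << 4 = 0b101100011011010000000101111010110000 = 47701843632

47701843632


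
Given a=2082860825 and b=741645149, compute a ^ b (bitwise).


2082860825 ^ 741645149 = 1343321156

1343321156


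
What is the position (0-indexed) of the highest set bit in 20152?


0b100111010111000. Highest set bit at position 14

14


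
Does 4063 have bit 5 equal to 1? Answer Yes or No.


0b111111011111, bit 5 = 0. No

No


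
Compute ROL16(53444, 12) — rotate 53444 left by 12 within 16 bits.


Rotate 0b1101000011000100 left by 12 (16-bit) = 0b100110100001100 = 19724

19724


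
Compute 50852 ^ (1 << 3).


50852 ^ (1 << 3) = 50852 ^ 8 = 50860

50860


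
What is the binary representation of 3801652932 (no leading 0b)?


3801652932 = 11100010100110001001111011000100 in binary

11100010100110001001111011000100


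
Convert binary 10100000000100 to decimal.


10100000000100 in decimal = 10244

10244


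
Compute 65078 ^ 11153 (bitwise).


0b1111111000110110 ^ 0b10101110010001 = 0b1101010110100111 = 54695

54695


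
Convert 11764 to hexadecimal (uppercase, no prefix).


11764 = 2DF4 hex

2DF4


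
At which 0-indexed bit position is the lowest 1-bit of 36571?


0b1000111011011011. Lowest set bit at position 0

0


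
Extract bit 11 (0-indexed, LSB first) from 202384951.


0b1100000100000010011000110111, position 11 = 0

0


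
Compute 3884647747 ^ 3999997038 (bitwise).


0b11100111100010110000010101000011 ^ 0b11101110011010110001110001101110 = 0b1001111000000001100100101101 = 165681453

165681453


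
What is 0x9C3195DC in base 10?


9C3195DC hex = 2620495324 decimal

2620495324


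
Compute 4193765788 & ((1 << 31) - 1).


4193765788 & 2147483647 = 2046282140

2046282140


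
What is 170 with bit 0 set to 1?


170 | (1 << 0) = 170 | 1 = 171

171


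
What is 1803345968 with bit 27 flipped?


1803345968 ^ (1 << 27) = 1803345968 ^ 134217728 = 1669128240

1669128240


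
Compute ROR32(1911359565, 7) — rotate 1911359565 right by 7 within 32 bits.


Rotate 0b1110001111011010000100001001101 right by 7 (32-bit) = 0b10011010111000111101101000010000 = 2598623760

2598623760


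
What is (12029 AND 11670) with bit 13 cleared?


Step 1: 12029 & 11670 = 11412
Step 2: 11412 & ~(1 << 13) = 3220

3220


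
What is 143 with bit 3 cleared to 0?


143 & ~(1 << 3) = 135

135


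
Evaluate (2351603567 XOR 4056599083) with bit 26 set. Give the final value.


Step 1: 2351603567 ^ 4056599083 = 2111853892
Step 2: 2111853892 | (1 << 26) = 2111853892 | 67108864 = 2111853892

2111853892


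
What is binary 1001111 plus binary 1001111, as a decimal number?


1001111 + 1001111 = 10011110 = 158

158


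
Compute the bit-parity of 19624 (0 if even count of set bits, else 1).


0b100110010101000 has 6 ones => parity 0

0


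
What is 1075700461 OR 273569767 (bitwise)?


0b1000000000111011110001011101101 | 0b10000010011100101011111100111 = 0b1010000010111111111011111101111 = 1348466671

1348466671


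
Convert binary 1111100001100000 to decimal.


1111100001100000 in decimal = 63584

63584


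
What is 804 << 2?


0b1100100100 << 2 = 0b110010010000 = 3216

3216


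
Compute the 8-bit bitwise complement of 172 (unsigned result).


~0b10101100 = 0b1010011 = 83 (8-bit unsigned)

83


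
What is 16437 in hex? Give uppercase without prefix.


16437 = 4035 hex

4035


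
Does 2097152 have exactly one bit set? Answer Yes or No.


0b1000000000000000000000. Only one bit set => Yes

Yes


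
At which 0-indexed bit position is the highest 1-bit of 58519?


0b1110010010010111. Highest set bit at position 15

15


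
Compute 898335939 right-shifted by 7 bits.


0b110101100010111000010011000011 >> 7 = 0b11010110001011100001001 = 7018249

7018249


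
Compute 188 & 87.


0b10111100 & 0b1010111 = 0b10100 = 20

20


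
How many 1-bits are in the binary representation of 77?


0b1001101 has 4 set bits

4


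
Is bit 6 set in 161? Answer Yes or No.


0b10100001, bit 6 = 0. No

No


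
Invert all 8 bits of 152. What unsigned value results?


152 ^ 255 = 103

103


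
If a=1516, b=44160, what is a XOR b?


1516 ^ 44160 = 43372

43372


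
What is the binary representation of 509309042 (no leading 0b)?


509309042 = 11110010110110111000001110010 in binary

11110010110110111000001110010


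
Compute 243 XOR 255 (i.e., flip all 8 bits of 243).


243 ^ 255 = 12

12


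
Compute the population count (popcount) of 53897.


0b1101001010001001 has 7 set bits

7


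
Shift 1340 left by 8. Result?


0b10100111100 << 8 = 0b1010011110000000000 = 343040

343040


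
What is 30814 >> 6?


0b111100001011110 >> 6 = 0b111100001 = 481

481


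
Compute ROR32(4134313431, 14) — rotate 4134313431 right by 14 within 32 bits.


Rotate 0b11110110011011001001110111010111 right by 14 (32-bit) = 0b1110111010111111101100110110010 = 2002770354

2002770354


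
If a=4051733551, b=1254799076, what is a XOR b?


4051733551 ^ 1254799076 = 3142204107

3142204107


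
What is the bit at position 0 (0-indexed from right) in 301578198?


0b10001111110011011011111010110, position 0 = 0

0


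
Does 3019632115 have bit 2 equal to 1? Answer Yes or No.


0b10110011111110111110110111110011, bit 2 = 0. No

No


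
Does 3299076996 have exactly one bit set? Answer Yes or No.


0b11000100101000111110101110000100. Multiple bits set => No

No


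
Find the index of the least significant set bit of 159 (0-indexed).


0b10011111. Lowest set bit at position 0

0


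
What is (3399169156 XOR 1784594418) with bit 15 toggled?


Step 1: 3399169156 ^ 1784594418 = 2697300854
Step 2: 2697300854 ^ (1 << 15) = 2697300854 ^ 32768 = 2697268086

2697268086


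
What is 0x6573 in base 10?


6573 hex = 25971 decimal

25971


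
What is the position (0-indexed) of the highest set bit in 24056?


0b101110111111000. Highest set bit at position 14

14


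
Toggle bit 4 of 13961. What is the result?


13961 ^ (1 << 4) = 13961 ^ 16 = 13977

13977


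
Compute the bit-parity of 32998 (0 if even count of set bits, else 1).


0b1000000011100110 has 6 ones => parity 0

0


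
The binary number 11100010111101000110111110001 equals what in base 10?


11100010111101000110111110001 in decimal = 475958769

475958769


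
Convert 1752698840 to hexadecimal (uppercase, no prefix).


1752698840 = 68780FD8 hex

68780FD8


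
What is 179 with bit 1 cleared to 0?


179 & ~(1 << 1) = 177

177


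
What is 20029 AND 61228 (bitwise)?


0b100111000111101 & 0b1110111100101100 = 0b100111000101100 = 20012

20012


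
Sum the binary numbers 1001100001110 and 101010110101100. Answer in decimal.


1001100001110 + 101010110101100 = 110100010111010 = 26810

26810


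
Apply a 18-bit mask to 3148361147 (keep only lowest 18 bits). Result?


3148361147 & 262143 = 11707

11707


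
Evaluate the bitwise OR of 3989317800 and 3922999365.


0b11101101110010000010100010101000 | 0b11101001110101000011100001000101 = 0b11101101110111000011100011101101 = 3990632685

3990632685


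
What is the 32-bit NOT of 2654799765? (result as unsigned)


~0b10011110001111010000011110010101 = 0b1100001110000101111100001101010 = 1640167530 (32-bit unsigned)

1640167530


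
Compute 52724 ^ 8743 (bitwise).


0b1100110111110100 ^ 0b10001000100111 = 0b1110111111010011 = 61395

61395


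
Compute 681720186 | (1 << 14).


681720186 | (1 << 14) = 681720186 | 16384 = 681736570

681736570


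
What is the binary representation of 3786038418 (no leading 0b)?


3786038418 = 11100001101010100101110010010010 in binary

11100001101010100101110010010010


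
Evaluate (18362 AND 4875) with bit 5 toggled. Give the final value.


Step 1: 18362 & 4875 = 778
Step 2: 778 ^ (1 << 5) = 778 ^ 32 = 810

810


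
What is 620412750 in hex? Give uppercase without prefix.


620412750 = 24FABF4E hex

24FABF4E


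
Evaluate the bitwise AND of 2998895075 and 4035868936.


0b10110010101111111000000111100011 & 0b11110000100011100111100100001000 = 0b10110000100011100000000100000000 = 2962096384

2962096384


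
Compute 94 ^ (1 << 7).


94 ^ (1 << 7) = 94 ^ 128 = 222

222


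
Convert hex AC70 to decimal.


AC70 hex = 44144 decimal

44144


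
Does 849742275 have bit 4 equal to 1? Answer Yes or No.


0b110010101001100000100111000011, bit 4 = 0. No

No


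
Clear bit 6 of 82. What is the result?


82 & ~(1 << 6) = 18

18


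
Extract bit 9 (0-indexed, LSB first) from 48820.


0b1011111010110100, position 9 = 1

1


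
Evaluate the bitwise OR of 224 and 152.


0b11100000 | 0b10011000 = 0b11111000 = 248

248


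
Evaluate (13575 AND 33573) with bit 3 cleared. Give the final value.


Step 1: 13575 & 33573 = 261
Step 2: 261 & ~(1 << 3) = 261

261


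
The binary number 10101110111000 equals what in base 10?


10101110111000 in decimal = 11192

11192


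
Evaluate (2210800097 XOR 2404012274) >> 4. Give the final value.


Step 1: 2210800097 ^ 2404012274 = 210530579
Step 2: 210530579 >> 4 = 13158161

13158161


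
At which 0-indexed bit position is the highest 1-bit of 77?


0b1001101. Highest set bit at position 6

6


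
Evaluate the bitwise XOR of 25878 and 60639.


0b110010100010110 ^ 0b1110110011011111 = 0b1000100111001001 = 35273

35273


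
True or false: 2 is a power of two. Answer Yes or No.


0b10. Only one bit set => Yes

Yes


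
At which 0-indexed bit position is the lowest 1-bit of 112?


0b1110000. Lowest set bit at position 4

4


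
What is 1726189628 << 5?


0b1100110111000111001000000111100 << 5 = 0b110011011100011100100000011110000000 = 55238068096

55238068096


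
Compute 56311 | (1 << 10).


56311 | (1 << 10) = 56311 | 1024 = 57335

57335


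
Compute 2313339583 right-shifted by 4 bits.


0b10001001111000101100001010111111 >> 4 = 0b1000100111100010110000101011 = 144583723

144583723


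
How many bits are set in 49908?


0b1100001011110100 has 8 set bits

8


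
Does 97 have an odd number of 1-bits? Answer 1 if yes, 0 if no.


0b1100001 has 3 ones => parity 1

1


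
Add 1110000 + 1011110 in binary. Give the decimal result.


1110000 + 1011110 = 11001110 = 206

206


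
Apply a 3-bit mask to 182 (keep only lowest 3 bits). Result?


182 & 7 = 6

6


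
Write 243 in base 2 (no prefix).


243 = 11110011 in binary

11110011


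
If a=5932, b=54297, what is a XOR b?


5932 ^ 54297 = 49973

49973


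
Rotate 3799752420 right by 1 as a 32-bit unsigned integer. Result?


Rotate 0b11100010011110111001111011100100 right by 1 (32-bit) = 0b1110001001111011100111101110010 = 1899876210

1899876210


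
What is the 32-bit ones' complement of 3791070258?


3791070258 ^ 4294967295 = 503897037

503897037


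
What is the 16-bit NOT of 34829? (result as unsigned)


~0b1000100000001101 = 0b111011111110010 = 30706 (16-bit unsigned)

30706


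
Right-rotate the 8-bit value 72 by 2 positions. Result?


Rotate 0b1001000 right by 2 (8-bit) = 0b10010 = 18

18


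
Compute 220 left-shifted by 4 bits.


0b11011100 << 4 = 0b110111000000 = 3520

3520


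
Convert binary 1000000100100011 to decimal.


1000000100100011 in decimal = 33059

33059


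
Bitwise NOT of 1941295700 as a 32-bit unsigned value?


~0b1110011101101011101001001010100 = 0b10001100010010100010110110101011 = 2353671595 (32-bit unsigned)

2353671595


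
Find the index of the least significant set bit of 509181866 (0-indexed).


0b11110010110010111111110101010. Lowest set bit at position 1

1


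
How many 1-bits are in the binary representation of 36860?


0b1000111111111100 has 11 set bits

11


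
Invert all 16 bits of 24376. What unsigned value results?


24376 ^ 65535 = 41159

41159


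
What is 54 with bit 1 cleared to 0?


54 & ~(1 << 1) = 52

52


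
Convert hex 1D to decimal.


1D hex = 29 decimal

29


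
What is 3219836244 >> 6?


0b10111111111010101100110101010100 >> 6 = 0b10111111111010101100110101 = 50309941

50309941


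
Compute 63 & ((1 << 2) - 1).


63 & 3 = 3

3


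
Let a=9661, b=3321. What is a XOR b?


9661 ^ 3321 = 10564

10564


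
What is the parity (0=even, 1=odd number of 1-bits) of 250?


0b11111010 has 6 ones => parity 0

0


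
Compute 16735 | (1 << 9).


16735 | (1 << 9) = 16735 | 512 = 17247

17247


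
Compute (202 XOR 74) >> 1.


Step 1: 202 ^ 74 = 128
Step 2: 128 >> 1 = 64

64


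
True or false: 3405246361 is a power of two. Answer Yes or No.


0b11001010111101111110111110011001. Multiple bits set => No

No


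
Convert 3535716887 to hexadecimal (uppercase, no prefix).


3535716887 = D2BEC217 hex

D2BEC217


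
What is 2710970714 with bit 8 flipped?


2710970714 ^ (1 << 8) = 2710970714 ^ 256 = 2710970458

2710970458


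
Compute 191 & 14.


0b10111111 & 0b1110 = 0b1110 = 14

14


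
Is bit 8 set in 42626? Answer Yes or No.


0b1010011010000010, bit 8 = 0. No

No


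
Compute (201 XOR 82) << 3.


Step 1: 201 ^ 82 = 155
Step 2: 155 << 3 = 1240

1240


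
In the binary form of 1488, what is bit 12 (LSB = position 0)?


0b10111010000, position 12 = 0

0


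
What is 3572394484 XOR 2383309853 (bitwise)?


0b11010100111011100110100111110100 ^ 0b10001110000011100110110000011101 = 0b1011010111000000000010111101001 = 1524631017

1524631017


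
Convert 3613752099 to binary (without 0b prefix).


3613752099 = 11010111011001010111101100100011 in binary

11010111011001010111101100100011


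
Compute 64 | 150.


0b1000000 | 0b10010110 = 0b11010110 = 214

214


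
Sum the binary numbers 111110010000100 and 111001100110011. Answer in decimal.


111110010000100 + 111001100110011 = 1110111110110111 = 61367

61367


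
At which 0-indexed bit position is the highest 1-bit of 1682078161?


0b1100100010000100111100111010001. Highest set bit at position 30

30


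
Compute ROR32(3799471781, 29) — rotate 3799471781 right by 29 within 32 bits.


Rotate 0b11100010011101110101011010100101 right by 29 (32-bit) = 0b10011101110101011010100101111 = 331003183

331003183
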